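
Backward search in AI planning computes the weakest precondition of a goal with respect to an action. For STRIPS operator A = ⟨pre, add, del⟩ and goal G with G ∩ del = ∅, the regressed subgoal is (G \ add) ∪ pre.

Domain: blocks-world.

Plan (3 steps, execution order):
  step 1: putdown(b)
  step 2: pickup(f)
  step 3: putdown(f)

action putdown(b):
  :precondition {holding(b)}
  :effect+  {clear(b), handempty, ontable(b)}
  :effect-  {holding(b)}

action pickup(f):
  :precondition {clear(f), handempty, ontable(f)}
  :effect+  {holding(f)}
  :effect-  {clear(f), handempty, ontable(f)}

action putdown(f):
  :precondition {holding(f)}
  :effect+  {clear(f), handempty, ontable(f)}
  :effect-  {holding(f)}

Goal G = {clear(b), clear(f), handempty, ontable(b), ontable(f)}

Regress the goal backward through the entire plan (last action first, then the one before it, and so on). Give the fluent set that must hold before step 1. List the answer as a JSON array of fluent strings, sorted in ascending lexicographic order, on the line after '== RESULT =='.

Regress step by step:
  through step 3 (putdown(f)): drop {clear(f), handempty, ontable(f)}, keep {clear(b), ontable(b)}, require {holding(f)}
    → {clear(b), holding(f), ontable(b)}
  through step 2 (pickup(f)): drop {holding(f)}, keep {clear(b), ontable(b)}, require {clear(f), handempty, ontable(f)}
    → {clear(b), clear(f), handempty, ontable(b), ontable(f)}
  through step 1 (putdown(b)): drop {clear(b), handempty, ontable(b)}, keep {clear(f), ontable(f)}, require {holding(b)}
    → {clear(f), holding(b), ontable(f)}

== RESULT ==
["clear(f)", "holding(b)", "ontable(f)"]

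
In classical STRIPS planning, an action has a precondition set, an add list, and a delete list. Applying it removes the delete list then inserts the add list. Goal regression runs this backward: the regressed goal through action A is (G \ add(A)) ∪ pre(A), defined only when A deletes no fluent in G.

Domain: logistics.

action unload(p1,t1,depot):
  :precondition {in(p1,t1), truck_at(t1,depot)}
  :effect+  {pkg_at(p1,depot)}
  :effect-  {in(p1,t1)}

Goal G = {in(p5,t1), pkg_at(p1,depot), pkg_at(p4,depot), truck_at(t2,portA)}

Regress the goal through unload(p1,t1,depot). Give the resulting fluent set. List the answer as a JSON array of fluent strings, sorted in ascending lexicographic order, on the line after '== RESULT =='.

Regress:
  G ∩ del = {}  (empty — regression defined)
  G \ add = {in(p5,t1), pkg_at(p1,depot), pkg_at(p4,depot), truck_at(t2,portA)} \ {pkg_at(p1,depot)} = {in(p5,t1), pkg_at(p4,depot), truck_at(t2,portA)}
  ∪ pre   = {in(p5,t1), pkg_at(p4,depot), truck_at(t2,portA)} ∪ {in(p1,t1), truck_at(t1,depot)}
          = {in(p1,t1), in(p5,t1), pkg_at(p4,depot), truck_at(t1,depot), truck_at(t2,portA)}

== RESULT ==
["in(p1,t1)", "in(p5,t1)", "pkg_at(p4,depot)", "truck_at(t1,depot)", "truck_at(t2,portA)"]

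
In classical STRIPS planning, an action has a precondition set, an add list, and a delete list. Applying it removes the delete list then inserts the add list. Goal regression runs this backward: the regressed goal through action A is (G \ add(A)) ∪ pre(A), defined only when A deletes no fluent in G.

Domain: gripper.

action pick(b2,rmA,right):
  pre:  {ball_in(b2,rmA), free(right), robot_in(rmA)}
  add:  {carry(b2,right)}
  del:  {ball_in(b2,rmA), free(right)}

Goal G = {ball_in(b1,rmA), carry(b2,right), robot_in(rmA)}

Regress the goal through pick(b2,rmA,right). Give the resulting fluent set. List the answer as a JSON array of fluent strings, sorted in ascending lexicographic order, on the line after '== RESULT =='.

Regress:
  G ∩ del = {}  (empty — regression defined)
  G \ add = {ball_in(b1,rmA), carry(b2,right), robot_in(rmA)} \ {carry(b2,right)} = {ball_in(b1,rmA), robot_in(rmA)}
  ∪ pre   = {ball_in(b1,rmA), robot_in(rmA)} ∪ {ball_in(b2,rmA), free(right), robot_in(rmA)}
          = {ball_in(b1,rmA), ball_in(b2,rmA), free(right), robot_in(rmA)}

== RESULT ==
["ball_in(b1,rmA)", "ball_in(b2,rmA)", "free(right)", "robot_in(rmA)"]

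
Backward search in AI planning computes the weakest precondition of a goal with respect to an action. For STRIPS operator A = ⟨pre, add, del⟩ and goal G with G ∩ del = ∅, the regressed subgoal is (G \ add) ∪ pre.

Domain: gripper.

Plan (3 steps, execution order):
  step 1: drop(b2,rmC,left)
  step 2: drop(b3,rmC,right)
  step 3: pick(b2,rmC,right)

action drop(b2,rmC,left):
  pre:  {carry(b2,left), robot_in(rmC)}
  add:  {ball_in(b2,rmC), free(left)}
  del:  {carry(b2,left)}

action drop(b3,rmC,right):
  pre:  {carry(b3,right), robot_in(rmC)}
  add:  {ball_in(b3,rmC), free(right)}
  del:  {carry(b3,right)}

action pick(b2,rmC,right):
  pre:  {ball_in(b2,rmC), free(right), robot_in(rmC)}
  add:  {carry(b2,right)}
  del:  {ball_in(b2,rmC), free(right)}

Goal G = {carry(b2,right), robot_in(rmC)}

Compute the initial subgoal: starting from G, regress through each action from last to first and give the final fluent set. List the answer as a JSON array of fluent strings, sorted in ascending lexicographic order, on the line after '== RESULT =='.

Work backward from the goal:
  through step 3 (pick(b2,rmC,right)): drop {carry(b2,right)}, keep {robot_in(rmC)}, require {ball_in(b2,rmC), free(right), robot_in(rmC)}
    → {ball_in(b2,rmC), free(right), robot_in(rmC)}
  through step 2 (drop(b3,rmC,right)): drop {free(right)}, keep {ball_in(b2,rmC), robot_in(rmC)}, require {carry(b3,right), robot_in(rmC)}
    → {ball_in(b2,rmC), carry(b3,right), robot_in(rmC)}
  through step 1 (drop(b2,rmC,left)): drop {ball_in(b2,rmC)}, keep {carry(b3,right), robot_in(rmC)}, require {carry(b2,left), robot_in(rmC)}
    → {carry(b2,left), carry(b3,right), robot_in(rmC)}

== RESULT ==
["carry(b2,left)", "carry(b3,right)", "robot_in(rmC)"]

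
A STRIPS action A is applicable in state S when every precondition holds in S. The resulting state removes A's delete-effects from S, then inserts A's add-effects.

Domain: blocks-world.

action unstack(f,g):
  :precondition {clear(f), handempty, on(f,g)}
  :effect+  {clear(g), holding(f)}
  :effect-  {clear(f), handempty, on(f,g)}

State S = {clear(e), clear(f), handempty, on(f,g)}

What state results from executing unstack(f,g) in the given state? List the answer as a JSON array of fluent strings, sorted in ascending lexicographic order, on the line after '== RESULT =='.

Compute (S \ del) ∪ add:
  pre ⊆ S: {clear(f), handempty, on(f,g)} ⊆ S  — applicable
  S \ del = {clear(e)}
  ∪ add   = {clear(e), clear(g), holding(f)}

== RESULT ==
["clear(e)", "clear(g)", "holding(f)"]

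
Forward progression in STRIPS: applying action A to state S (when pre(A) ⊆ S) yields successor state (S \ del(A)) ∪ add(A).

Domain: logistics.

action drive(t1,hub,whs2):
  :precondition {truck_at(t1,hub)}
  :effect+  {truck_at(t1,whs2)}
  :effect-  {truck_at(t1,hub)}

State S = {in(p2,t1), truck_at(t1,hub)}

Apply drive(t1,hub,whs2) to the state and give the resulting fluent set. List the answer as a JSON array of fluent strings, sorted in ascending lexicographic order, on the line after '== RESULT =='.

Compute (S \ del) ∪ add:
  pre ⊆ S: {truck_at(t1,hub)} ⊆ S  — applicable
  S \ del = {in(p2,t1)}
  ∪ add   = {in(p2,t1), truck_at(t1,whs2)}

== RESULT ==
["in(p2,t1)", "truck_at(t1,whs2)"]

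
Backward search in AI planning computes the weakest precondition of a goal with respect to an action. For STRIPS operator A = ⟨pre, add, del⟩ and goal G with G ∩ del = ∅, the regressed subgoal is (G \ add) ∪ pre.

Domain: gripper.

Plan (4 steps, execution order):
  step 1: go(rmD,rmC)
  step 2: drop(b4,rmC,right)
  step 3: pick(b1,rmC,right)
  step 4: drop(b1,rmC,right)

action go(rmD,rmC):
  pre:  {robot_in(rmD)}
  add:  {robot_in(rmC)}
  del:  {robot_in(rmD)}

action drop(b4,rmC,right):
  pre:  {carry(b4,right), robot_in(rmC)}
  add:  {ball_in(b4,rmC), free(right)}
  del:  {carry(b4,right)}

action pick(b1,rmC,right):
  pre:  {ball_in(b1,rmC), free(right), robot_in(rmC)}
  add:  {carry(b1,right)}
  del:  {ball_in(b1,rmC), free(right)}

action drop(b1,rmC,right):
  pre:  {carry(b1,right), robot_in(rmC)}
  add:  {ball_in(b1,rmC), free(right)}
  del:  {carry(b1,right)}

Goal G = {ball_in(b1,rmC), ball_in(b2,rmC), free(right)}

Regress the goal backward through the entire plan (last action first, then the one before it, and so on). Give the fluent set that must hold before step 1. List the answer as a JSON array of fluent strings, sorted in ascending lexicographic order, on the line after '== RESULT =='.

Work backward from the goal:
  through step 4 (drop(b1,rmC,right)): drop {ball_in(b1,rmC), free(right)}, keep {ball_in(b2,rmC)}, require {carry(b1,right), robot_in(rmC)}
    → {ball_in(b2,rmC), carry(b1,right), robot_in(rmC)}
  through step 3 (pick(b1,rmC,right)): drop {carry(b1,right)}, keep {ball_in(b2,rmC), robot_in(rmC)}, require {ball_in(b1,rmC), free(right), robot_in(rmC)}
    → {ball_in(b1,rmC), ball_in(b2,rmC), free(right), robot_in(rmC)}
  through step 2 (drop(b4,rmC,right)): drop {free(right)}, keep {ball_in(b1,rmC), ball_in(b2,rmC), robot_in(rmC)}, require {carry(b4,right), robot_in(rmC)}
    → {ball_in(b1,rmC), ball_in(b2,rmC), carry(b4,right), robot_in(rmC)}
  through step 1 (go(rmD,rmC)): drop {robot_in(rmC)}, keep {ball_in(b1,rmC), ball_in(b2,rmC), carry(b4,right)}, require {robot_in(rmD)}
    → {ball_in(b1,rmC), ball_in(b2,rmC), carry(b4,right), robot_in(rmD)}

== RESULT ==
["ball_in(b1,rmC)", "ball_in(b2,rmC)", "carry(b4,right)", "robot_in(rmD)"]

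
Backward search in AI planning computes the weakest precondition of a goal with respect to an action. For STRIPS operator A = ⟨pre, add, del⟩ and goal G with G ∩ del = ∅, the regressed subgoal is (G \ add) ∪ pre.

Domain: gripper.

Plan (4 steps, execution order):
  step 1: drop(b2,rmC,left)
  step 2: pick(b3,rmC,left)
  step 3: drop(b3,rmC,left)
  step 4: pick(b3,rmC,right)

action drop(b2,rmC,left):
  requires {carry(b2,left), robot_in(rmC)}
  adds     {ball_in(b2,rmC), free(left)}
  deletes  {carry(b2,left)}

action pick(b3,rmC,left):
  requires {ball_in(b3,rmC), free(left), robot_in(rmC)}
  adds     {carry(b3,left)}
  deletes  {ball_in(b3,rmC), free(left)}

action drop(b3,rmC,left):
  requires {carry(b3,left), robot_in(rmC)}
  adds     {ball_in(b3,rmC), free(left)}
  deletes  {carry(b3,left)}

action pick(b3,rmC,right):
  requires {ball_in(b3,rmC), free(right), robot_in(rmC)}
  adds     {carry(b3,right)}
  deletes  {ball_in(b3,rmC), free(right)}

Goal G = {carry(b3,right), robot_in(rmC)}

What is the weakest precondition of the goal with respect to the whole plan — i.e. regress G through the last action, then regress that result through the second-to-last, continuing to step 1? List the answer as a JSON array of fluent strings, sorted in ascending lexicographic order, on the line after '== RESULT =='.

Work backward from the goal:
  through step 4 (pick(b3,rmC,right)): drop {carry(b3,right)}, keep {robot_in(rmC)}, require {ball_in(b3,rmC), free(right), robot_in(rmC)}
    → {ball_in(b3,rmC), free(right), robot_in(rmC)}
  through step 3 (drop(b3,rmC,left)): drop {ball_in(b3,rmC)}, keep {free(right), robot_in(rmC)}, require {carry(b3,left), robot_in(rmC)}
    → {carry(b3,left), free(right), robot_in(rmC)}
  through step 2 (pick(b3,rmC,left)): drop {carry(b3,left)}, keep {free(right), robot_in(rmC)}, require {ball_in(b3,rmC), free(left), robot_in(rmC)}
    → {ball_in(b3,rmC), free(left), free(right), robot_in(rmC)}
  through step 1 (drop(b2,rmC,left)): drop {free(left)}, keep {ball_in(b3,rmC), free(right), robot_in(rmC)}, require {carry(b2,left), robot_in(rmC)}
    → {ball_in(b3,rmC), carry(b2,left), free(right), robot_in(rmC)}

== RESULT ==
["ball_in(b3,rmC)", "carry(b2,left)", "free(right)", "robot_in(rmC)"]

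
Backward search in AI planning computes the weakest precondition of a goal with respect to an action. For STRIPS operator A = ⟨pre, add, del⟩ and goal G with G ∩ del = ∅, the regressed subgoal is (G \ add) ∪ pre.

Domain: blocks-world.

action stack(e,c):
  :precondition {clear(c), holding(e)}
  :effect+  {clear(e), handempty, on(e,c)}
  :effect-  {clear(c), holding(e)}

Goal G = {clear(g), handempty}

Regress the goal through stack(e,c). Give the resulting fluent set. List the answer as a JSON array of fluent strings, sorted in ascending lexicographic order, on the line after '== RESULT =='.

Regress:
  G ∩ del = {}  (empty — regression defined)
  G \ add = {clear(g), handempty} \ {clear(e), handempty, on(e,c)} = {clear(g)}
  ∪ pre   = {clear(g)} ∪ {clear(c), holding(e)}
          = {clear(c), clear(g), holding(e)}

== RESULT ==
["clear(c)", "clear(g)", "holding(e)"]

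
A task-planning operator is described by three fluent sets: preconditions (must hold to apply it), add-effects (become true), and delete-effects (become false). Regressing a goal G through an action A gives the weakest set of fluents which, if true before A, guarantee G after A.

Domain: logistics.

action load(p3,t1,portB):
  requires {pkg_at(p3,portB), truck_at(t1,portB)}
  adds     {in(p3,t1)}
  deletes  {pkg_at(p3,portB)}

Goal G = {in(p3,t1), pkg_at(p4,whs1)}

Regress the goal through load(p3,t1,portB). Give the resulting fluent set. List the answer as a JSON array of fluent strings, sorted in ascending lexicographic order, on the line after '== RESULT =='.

Regress:
  G ∩ del = {}  (empty — regression defined)
  G \ add = {in(p3,t1), pkg_at(p4,whs1)} \ {in(p3,t1)} = {pkg_at(p4,whs1)}
  ∪ pre   = {pkg_at(p4,whs1)} ∪ {pkg_at(p3,portB), truck_at(t1,portB)}
          = {pkg_at(p3,portB), pkg_at(p4,whs1), truck_at(t1,portB)}

== RESULT ==
["pkg_at(p3,portB)", "pkg_at(p4,whs1)", "truck_at(t1,portB)"]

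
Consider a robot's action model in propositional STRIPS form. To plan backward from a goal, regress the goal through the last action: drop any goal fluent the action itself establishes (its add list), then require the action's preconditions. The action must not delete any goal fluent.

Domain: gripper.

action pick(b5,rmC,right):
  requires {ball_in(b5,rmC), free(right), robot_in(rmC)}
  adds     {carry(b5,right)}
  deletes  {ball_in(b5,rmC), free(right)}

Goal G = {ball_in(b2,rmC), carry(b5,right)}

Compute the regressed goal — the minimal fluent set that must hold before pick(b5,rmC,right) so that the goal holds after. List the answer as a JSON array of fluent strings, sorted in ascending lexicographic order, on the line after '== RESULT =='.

Compute (G \ add) ∪ pre:
  G ∩ del = {}  (empty — regression defined)
  G \ add = {ball_in(b2,rmC), carry(b5,right)} \ {carry(b5,right)} = {ball_in(b2,rmC)}
  ∪ pre   = {ball_in(b2,rmC)} ∪ {ball_in(b5,rmC), free(right), robot_in(rmC)}
          = {ball_in(b2,rmC), ball_in(b5,rmC), free(right), robot_in(rmC)}

== RESULT ==
["ball_in(b2,rmC)", "ball_in(b5,rmC)", "free(right)", "robot_in(rmC)"]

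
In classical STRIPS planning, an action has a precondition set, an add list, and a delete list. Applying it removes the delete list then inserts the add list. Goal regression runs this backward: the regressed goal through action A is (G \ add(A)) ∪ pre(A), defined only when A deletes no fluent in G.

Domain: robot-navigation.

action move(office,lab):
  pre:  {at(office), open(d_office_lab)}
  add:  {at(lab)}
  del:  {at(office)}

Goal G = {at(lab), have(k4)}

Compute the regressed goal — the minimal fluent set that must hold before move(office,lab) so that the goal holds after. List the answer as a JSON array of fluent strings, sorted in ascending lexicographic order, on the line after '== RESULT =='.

Compute (G \ add) ∪ pre:
  G ∩ del = {}  (empty — regression defined)
  G \ add = {at(lab), have(k4)} \ {at(lab)} = {have(k4)}
  ∪ pre   = {have(k4)} ∪ {at(office), open(d_office_lab)}
          = {at(office), have(k4), open(d_office_lab)}

== RESULT ==
["at(office)", "have(k4)", "open(d_office_lab)"]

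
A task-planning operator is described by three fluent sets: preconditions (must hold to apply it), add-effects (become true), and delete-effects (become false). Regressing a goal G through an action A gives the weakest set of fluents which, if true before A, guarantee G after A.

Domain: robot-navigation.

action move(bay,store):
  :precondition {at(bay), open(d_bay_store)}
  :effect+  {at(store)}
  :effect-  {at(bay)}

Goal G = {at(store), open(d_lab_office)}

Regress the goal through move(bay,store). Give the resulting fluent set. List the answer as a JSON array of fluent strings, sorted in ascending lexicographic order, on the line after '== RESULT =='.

Regress:
  G ∩ del = {}  (empty — regression defined)
  G \ add = {at(store), open(d_lab_office)} \ {at(store)} = {open(d_lab_office)}
  ∪ pre   = {open(d_lab_office)} ∪ {at(bay), open(d_bay_store)}
          = {at(bay), open(d_bay_store), open(d_lab_office)}

== RESULT ==
["at(bay)", "open(d_bay_store)", "open(d_lab_office)"]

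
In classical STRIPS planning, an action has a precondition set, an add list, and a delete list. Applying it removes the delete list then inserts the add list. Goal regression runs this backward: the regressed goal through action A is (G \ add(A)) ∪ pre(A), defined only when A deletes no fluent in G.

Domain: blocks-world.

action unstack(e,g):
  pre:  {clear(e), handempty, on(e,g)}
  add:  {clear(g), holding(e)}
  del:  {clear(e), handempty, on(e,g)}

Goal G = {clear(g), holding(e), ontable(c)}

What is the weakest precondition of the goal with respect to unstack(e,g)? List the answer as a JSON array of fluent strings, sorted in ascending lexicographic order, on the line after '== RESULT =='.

Regress:
  G ∩ del = {}  (empty — regression defined)
  G \ add = {clear(g), holding(e), ontable(c)} \ {clear(g), holding(e)} = {ontable(c)}
  ∪ pre   = {ontable(c)} ∪ {clear(e), handempty, on(e,g)}
          = {clear(e), handempty, on(e,g), ontable(c)}

== RESULT ==
["clear(e)", "handempty", "on(e,g)", "ontable(c)"]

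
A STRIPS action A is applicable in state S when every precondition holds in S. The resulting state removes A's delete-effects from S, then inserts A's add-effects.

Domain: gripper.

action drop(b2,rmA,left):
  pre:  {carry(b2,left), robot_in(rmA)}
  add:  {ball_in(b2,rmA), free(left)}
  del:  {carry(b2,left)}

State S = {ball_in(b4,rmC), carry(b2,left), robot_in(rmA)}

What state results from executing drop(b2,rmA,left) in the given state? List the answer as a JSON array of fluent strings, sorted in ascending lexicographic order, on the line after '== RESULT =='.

Progress:
  pre ⊆ S: {carry(b2,left), robot_in(rmA)} ⊆ S  — applicable
  S \ del = {ball_in(b4,rmC), robot_in(rmA)}
  ∪ add   = {ball_in(b2,rmA), ball_in(b4,rmC), free(left), robot_in(rmA)}

== RESULT ==
["ball_in(b2,rmA)", "ball_in(b4,rmC)", "free(left)", "robot_in(rmA)"]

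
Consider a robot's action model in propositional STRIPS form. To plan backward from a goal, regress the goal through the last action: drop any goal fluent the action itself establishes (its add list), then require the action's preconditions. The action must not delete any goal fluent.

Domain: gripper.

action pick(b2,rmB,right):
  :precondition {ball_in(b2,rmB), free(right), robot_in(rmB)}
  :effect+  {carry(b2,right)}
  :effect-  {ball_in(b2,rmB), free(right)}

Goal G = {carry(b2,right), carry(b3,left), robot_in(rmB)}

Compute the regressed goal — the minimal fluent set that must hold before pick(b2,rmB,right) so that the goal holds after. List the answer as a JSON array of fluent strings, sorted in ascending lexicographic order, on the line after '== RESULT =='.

Compute (G \ add) ∪ pre:
  G ∩ del = {}  (empty — regression defined)
  G \ add = {carry(b2,right), carry(b3,left), robot_in(rmB)} \ {carry(b2,right)} = {carry(b3,left), robot_in(rmB)}
  ∪ pre   = {carry(b3,left), robot_in(rmB)} ∪ {ball_in(b2,rmB), free(right), robot_in(rmB)}
          = {ball_in(b2,rmB), carry(b3,left), free(right), robot_in(rmB)}

== RESULT ==
["ball_in(b2,rmB)", "carry(b3,left)", "free(right)", "robot_in(rmB)"]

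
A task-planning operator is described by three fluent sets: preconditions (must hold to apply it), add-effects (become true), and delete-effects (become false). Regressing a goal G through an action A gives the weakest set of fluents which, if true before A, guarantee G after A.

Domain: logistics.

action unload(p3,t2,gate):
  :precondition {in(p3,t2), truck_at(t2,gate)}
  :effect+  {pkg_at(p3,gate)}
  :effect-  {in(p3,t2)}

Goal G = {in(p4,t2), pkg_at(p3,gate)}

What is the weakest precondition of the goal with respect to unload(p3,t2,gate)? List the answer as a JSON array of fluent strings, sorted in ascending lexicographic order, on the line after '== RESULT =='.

Regress:
  G ∩ del = {}  (empty — regression defined)
  G \ add = {in(p4,t2), pkg_at(p3,gate)} \ {pkg_at(p3,gate)} = {in(p4,t2)}
  ∪ pre   = {in(p4,t2)} ∪ {in(p3,t2), truck_at(t2,gate)}
          = {in(p3,t2), in(p4,t2), truck_at(t2,gate)}

== RESULT ==
["in(p3,t2)", "in(p4,t2)", "truck_at(t2,gate)"]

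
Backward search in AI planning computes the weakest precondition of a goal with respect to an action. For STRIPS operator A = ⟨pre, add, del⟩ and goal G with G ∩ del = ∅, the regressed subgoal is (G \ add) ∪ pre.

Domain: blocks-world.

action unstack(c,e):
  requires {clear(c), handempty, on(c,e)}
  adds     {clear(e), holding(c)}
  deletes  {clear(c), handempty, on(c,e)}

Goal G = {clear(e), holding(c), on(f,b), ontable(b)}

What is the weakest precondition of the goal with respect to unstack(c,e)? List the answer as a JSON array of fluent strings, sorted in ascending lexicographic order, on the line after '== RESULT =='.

Regress:
  G ∩ del = {}  (empty — regression defined)
  G \ add = {clear(e), holding(c), on(f,b), ontable(b)} \ {clear(e), holding(c)} = {on(f,b), ontable(b)}
  ∪ pre   = {on(f,b), ontable(b)} ∪ {clear(c), handempty, on(c,e)}
          = {clear(c), handempty, on(c,e), on(f,b), ontable(b)}

== RESULT ==
["clear(c)", "handempty", "on(c,e)", "on(f,b)", "ontable(b)"]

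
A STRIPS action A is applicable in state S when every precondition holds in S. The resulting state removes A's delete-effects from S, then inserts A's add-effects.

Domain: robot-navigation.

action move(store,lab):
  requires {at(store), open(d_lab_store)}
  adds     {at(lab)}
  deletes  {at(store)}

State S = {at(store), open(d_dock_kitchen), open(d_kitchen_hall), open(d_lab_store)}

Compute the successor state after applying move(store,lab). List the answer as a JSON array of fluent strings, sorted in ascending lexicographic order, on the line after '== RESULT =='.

Progress:
  pre ⊆ S: {at(store), open(d_lab_store)} ⊆ S  — applicable
  S \ del = {open(d_dock_kitchen), open(d_kitchen_hall), open(d_lab_store)}
  ∪ add   = {at(lab), open(d_dock_kitchen), open(d_kitchen_hall), open(d_lab_store)}

== RESULT ==
["at(lab)", "open(d_dock_kitchen)", "open(d_kitchen_hall)", "open(d_lab_store)"]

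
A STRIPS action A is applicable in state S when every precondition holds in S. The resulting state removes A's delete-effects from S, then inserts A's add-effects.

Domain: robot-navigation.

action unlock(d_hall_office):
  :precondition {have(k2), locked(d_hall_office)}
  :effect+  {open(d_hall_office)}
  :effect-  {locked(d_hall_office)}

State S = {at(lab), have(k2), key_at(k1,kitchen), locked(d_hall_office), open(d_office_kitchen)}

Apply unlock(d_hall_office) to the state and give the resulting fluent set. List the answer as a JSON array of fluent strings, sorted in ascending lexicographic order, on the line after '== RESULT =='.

Progress:
  pre ⊆ S: {have(k2), locked(d_hall_office)} ⊆ S  — applicable
  S \ del = {at(lab), have(k2), key_at(k1,kitchen), open(d_office_kitchen)}
  ∪ add   = {at(lab), have(k2), key_at(k1,kitchen), open(d_hall_office), open(d_office_kitchen)}

== RESULT ==
["at(lab)", "have(k2)", "key_at(k1,kitchen)", "open(d_hall_office)", "open(d_office_kitchen)"]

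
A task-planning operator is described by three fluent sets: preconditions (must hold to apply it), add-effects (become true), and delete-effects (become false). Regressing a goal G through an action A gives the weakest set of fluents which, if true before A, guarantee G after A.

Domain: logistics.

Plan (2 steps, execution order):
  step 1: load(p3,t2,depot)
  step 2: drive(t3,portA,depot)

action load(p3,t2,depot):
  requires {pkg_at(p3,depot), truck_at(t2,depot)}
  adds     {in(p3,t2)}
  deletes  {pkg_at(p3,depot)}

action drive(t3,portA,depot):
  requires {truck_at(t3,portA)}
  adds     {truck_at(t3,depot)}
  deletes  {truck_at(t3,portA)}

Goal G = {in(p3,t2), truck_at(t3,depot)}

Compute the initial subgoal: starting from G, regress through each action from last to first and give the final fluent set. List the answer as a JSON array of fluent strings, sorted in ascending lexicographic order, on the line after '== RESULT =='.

Regress step by step:
  through step 2 (drive(t3,portA,depot)): drop {truck_at(t3,depot)}, keep {in(p3,t2)}, require {truck_at(t3,portA)}
    → {in(p3,t2), truck_at(t3,portA)}
  through step 1 (load(p3,t2,depot)): drop {in(p3,t2)}, keep {truck_at(t3,portA)}, require {pkg_at(p3,depot), truck_at(t2,depot)}
    → {pkg_at(p3,depot), truck_at(t2,depot), truck_at(t3,portA)}

== RESULT ==
["pkg_at(p3,depot)", "truck_at(t2,depot)", "truck_at(t3,portA)"]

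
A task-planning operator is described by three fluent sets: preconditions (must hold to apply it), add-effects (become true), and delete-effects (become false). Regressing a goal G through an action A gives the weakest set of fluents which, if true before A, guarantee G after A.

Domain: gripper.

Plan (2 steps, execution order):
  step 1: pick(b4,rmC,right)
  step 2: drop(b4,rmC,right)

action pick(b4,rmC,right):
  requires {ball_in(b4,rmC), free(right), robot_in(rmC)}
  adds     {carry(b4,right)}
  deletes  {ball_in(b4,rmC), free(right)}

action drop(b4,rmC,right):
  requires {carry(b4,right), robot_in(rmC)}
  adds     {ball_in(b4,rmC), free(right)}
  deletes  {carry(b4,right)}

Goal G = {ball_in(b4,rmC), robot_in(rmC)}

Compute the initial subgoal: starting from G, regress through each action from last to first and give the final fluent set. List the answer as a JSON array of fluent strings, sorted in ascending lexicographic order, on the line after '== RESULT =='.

Work backward from the goal:
  through step 2 (drop(b4,rmC,right)): drop {ball_in(b4,rmC)}, keep {robot_in(rmC)}, require {carry(b4,right), robot_in(rmC)}
    → {carry(b4,right), robot_in(rmC)}
  through step 1 (pick(b4,rmC,right)): drop {carry(b4,right)}, keep {robot_in(rmC)}, require {ball_in(b4,rmC), free(right), robot_in(rmC)}
    → {ball_in(b4,rmC), free(right), robot_in(rmC)}

== RESULT ==
["ball_in(b4,rmC)", "free(right)", "robot_in(rmC)"]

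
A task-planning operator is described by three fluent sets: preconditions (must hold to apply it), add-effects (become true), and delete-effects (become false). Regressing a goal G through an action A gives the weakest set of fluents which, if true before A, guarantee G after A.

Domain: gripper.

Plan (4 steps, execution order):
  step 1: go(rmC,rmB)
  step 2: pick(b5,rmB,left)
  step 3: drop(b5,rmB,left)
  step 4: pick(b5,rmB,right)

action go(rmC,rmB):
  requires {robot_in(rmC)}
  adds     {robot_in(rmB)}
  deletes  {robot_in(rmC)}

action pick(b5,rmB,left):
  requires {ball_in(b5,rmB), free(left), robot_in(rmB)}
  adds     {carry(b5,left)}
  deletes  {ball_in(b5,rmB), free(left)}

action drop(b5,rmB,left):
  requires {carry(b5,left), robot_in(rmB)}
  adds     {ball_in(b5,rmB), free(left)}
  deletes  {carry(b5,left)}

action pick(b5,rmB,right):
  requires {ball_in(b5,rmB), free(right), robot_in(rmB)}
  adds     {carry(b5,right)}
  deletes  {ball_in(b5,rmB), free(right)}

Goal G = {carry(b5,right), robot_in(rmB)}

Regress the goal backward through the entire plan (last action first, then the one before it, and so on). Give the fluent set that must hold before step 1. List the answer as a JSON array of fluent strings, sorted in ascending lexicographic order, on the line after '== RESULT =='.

Work backward from the goal:
  through step 4 (pick(b5,rmB,right)): drop {carry(b5,right)}, keep {robot_in(rmB)}, require {ball_in(b5,rmB), free(right), robot_in(rmB)}
    → {ball_in(b5,rmB), free(right), robot_in(rmB)}
  through step 3 (drop(b5,rmB,left)): drop {ball_in(b5,rmB)}, keep {free(right), robot_in(rmB)}, require {carry(b5,left), robot_in(rmB)}
    → {carry(b5,left), free(right), robot_in(rmB)}
  through step 2 (pick(b5,rmB,left)): drop {carry(b5,left)}, keep {free(right), robot_in(rmB)}, require {ball_in(b5,rmB), free(left), robot_in(rmB)}
    → {ball_in(b5,rmB), free(left), free(right), robot_in(rmB)}
  through step 1 (go(rmC,rmB)): drop {robot_in(rmB)}, keep {ball_in(b5,rmB), free(left), free(right)}, require {robot_in(rmC)}
    → {ball_in(b5,rmB), free(left), free(right), robot_in(rmC)}

== RESULT ==
["ball_in(b5,rmB)", "free(left)", "free(right)", "robot_in(rmC)"]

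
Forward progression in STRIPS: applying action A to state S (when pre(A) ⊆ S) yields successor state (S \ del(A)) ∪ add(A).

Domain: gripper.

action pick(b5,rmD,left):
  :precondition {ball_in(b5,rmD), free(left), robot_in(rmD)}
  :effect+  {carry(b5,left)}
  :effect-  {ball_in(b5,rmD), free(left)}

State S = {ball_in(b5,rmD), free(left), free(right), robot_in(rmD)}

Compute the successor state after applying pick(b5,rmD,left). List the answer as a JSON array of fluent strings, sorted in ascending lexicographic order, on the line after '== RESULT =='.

Progress:
  pre ⊆ S: {ball_in(b5,rmD), free(left), robot_in(rmD)} ⊆ S  — applicable
  S \ del = {free(right), robot_in(rmD)}
  ∪ add   = {carry(b5,left), free(right), robot_in(rmD)}

== RESULT ==
["carry(b5,left)", "free(right)", "robot_in(rmD)"]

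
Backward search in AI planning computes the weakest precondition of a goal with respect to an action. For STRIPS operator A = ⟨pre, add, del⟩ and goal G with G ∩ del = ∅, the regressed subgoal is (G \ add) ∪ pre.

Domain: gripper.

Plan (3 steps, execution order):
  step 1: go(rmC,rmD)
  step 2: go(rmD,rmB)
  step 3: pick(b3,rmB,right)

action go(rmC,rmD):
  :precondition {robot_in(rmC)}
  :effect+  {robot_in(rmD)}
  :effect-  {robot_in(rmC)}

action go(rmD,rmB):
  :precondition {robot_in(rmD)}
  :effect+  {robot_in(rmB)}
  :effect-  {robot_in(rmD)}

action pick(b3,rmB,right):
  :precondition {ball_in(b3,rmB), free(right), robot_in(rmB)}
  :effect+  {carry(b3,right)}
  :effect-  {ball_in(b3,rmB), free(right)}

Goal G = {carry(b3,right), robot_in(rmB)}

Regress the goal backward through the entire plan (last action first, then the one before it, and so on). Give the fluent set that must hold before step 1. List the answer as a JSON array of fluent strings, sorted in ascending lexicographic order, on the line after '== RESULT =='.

Work backward from the goal:
  through step 3 (pick(b3,rmB,right)): drop {carry(b3,right)}, keep {robot_in(rmB)}, require {ball_in(b3,rmB), free(right), robot_in(rmB)}
    → {ball_in(b3,rmB), free(right), robot_in(rmB)}
  through step 2 (go(rmD,rmB)): drop {robot_in(rmB)}, keep {ball_in(b3,rmB), free(right)}, require {robot_in(rmD)}
    → {ball_in(b3,rmB), free(right), robot_in(rmD)}
  through step 1 (go(rmC,rmD)): drop {robot_in(rmD)}, keep {ball_in(b3,rmB), free(right)}, require {robot_in(rmC)}
    → {ball_in(b3,rmB), free(right), robot_in(rmC)}

== RESULT ==
["ball_in(b3,rmB)", "free(right)", "robot_in(rmC)"]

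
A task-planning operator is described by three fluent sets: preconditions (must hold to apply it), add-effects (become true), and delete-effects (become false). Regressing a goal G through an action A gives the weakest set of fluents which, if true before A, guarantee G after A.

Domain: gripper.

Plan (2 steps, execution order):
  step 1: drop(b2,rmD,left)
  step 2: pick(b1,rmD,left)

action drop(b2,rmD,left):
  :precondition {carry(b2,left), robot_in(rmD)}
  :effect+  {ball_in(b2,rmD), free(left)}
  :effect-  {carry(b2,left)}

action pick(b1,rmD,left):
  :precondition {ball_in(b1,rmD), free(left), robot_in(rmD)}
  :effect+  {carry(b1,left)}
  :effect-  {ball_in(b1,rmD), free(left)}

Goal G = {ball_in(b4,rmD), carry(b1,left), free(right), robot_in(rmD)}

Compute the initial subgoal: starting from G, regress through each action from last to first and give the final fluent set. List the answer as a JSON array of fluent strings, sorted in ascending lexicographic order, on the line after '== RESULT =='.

Work backward from the goal:
  through step 2 (pick(b1,rmD,left)): drop {carry(b1,left)}, keep {ball_in(b4,rmD), free(right), robot_in(rmD)}, require {ball_in(b1,rmD), free(left), robot_in(rmD)}
    → {ball_in(b1,rmD), ball_in(b4,rmD), free(left), free(right), robot_in(rmD)}
  through step 1 (drop(b2,rmD,left)): drop {free(left)}, keep {ball_in(b1,rmD), ball_in(b4,rmD), free(right), robot_in(rmD)}, require {carry(b2,left), robot_in(rmD)}
    → {ball_in(b1,rmD), ball_in(b4,rmD), carry(b2,left), free(right), robot_in(rmD)}

== RESULT ==
["ball_in(b1,rmD)", "ball_in(b4,rmD)", "carry(b2,left)", "free(right)", "robot_in(rmD)"]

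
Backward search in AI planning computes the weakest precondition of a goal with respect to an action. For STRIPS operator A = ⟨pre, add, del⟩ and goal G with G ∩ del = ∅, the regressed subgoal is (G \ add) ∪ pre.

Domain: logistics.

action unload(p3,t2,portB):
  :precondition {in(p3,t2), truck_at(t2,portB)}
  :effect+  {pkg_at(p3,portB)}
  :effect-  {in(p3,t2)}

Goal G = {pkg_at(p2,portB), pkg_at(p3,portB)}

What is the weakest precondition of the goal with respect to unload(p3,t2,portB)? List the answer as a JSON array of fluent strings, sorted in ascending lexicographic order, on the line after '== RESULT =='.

Regress:
  G ∩ del = {}  (empty — regression defined)
  G \ add = {pkg_at(p2,portB), pkg_at(p3,portB)} \ {pkg_at(p3,portB)} = {pkg_at(p2,portB)}
  ∪ pre   = {pkg_at(p2,portB)} ∪ {in(p3,t2), truck_at(t2,portB)}
          = {in(p3,t2), pkg_at(p2,portB), truck_at(t2,portB)}

== RESULT ==
["in(p3,t2)", "pkg_at(p2,portB)", "truck_at(t2,portB)"]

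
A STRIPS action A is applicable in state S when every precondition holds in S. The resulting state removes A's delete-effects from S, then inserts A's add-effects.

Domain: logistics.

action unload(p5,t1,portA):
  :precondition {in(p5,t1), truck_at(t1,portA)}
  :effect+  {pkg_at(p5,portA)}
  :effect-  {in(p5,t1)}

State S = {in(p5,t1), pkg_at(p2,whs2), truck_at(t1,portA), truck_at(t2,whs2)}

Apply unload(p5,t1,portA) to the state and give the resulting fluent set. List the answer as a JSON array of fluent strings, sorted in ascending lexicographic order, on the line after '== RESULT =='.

Compute (S \ del) ∪ add:
  pre ⊆ S: {in(p5,t1), truck_at(t1,portA)} ⊆ S  — applicable
  S \ del = {pkg_at(p2,whs2), truck_at(t1,portA), truck_at(t2,whs2)}
  ∪ add   = {pkg_at(p2,whs2), pkg_at(p5,portA), truck_at(t1,portA), truck_at(t2,whs2)}

== RESULT ==
["pkg_at(p2,whs2)", "pkg_at(p5,portA)", "truck_at(t1,portA)", "truck_at(t2,whs2)"]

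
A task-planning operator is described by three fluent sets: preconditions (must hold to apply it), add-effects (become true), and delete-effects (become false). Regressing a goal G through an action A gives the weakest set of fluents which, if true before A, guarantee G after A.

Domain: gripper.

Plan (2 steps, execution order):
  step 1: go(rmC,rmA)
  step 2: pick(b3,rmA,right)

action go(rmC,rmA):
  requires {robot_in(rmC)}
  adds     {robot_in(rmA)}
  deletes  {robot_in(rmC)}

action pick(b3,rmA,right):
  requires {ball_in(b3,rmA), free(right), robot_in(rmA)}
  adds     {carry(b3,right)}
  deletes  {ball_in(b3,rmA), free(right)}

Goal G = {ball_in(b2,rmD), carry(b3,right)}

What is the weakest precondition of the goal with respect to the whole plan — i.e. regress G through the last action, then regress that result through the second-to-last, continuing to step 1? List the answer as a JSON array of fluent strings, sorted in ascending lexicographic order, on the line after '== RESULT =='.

Regress step by step:
  through step 2 (pick(b3,rmA,right)): drop {carry(b3,right)}, keep {ball_in(b2,rmD)}, require {ball_in(b3,rmA), free(right), robot_in(rmA)}
    → {ball_in(b2,rmD), ball_in(b3,rmA), free(right), robot_in(rmA)}
  through step 1 (go(rmC,rmA)): drop {robot_in(rmA)}, keep {ball_in(b2,rmD), ball_in(b3,rmA), free(right)}, require {robot_in(rmC)}
    → {ball_in(b2,rmD), ball_in(b3,rmA), free(right), robot_in(rmC)}

== RESULT ==
["ball_in(b2,rmD)", "ball_in(b3,rmA)", "free(right)", "robot_in(rmC)"]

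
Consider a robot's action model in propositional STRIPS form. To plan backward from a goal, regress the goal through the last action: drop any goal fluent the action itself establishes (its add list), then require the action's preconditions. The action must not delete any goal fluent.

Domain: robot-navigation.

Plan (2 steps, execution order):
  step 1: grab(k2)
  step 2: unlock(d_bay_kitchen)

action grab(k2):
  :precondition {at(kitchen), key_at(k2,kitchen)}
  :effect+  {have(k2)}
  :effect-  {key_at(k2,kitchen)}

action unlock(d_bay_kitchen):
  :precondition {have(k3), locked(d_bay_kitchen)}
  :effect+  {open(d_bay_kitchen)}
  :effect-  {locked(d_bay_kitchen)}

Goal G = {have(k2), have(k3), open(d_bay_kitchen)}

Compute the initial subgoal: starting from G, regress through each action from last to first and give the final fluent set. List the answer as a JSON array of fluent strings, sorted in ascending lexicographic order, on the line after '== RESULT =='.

Regress step by step:
  through step 2 (unlock(d_bay_kitchen)): drop {open(d_bay_kitchen)}, keep {have(k2), have(k3)}, require {have(k3), locked(d_bay_kitchen)}
    → {have(k2), have(k3), locked(d_bay_kitchen)}
  through step 1 (grab(k2)): drop {have(k2)}, keep {have(k3), locked(d_bay_kitchen)}, require {at(kitchen), key_at(k2,kitchen)}
    → {at(kitchen), have(k3), key_at(k2,kitchen), locked(d_bay_kitchen)}

== RESULT ==
["at(kitchen)", "have(k3)", "key_at(k2,kitchen)", "locked(d_bay_kitchen)"]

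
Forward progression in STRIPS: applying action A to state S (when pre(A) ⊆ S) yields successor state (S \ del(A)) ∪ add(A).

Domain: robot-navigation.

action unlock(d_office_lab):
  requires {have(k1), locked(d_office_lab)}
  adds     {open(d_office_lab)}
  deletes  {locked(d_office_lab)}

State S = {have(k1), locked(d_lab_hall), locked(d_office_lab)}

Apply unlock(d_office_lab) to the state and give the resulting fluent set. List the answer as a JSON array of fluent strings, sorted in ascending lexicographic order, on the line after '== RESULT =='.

Compute (S \ del) ∪ add:
  pre ⊆ S: {have(k1), locked(d_office_lab)} ⊆ S  — applicable
  S \ del = {have(k1), locked(d_lab_hall)}
  ∪ add   = {have(k1), locked(d_lab_hall), open(d_office_lab)}

== RESULT ==
["have(k1)", "locked(d_lab_hall)", "open(d_office_lab)"]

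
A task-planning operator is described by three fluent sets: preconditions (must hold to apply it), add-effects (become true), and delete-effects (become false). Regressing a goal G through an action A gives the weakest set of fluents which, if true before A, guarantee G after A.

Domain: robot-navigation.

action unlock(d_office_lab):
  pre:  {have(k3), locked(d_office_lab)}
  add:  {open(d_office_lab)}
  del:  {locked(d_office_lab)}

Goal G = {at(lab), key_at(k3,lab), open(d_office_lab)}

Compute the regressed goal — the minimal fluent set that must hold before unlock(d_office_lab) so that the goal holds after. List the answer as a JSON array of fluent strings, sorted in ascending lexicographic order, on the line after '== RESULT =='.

Compute (G \ add) ∪ pre:
  G ∩ del = {}  (empty — regression defined)
  G \ add = {at(lab), key_at(k3,lab), open(d_office_lab)} \ {open(d_office_lab)} = {at(lab), key_at(k3,lab)}
  ∪ pre   = {at(lab), key_at(k3,lab)} ∪ {have(k3), locked(d_office_lab)}
          = {at(lab), have(k3), key_at(k3,lab), locked(d_office_lab)}

== RESULT ==
["at(lab)", "have(k3)", "key_at(k3,lab)", "locked(d_office_lab)"]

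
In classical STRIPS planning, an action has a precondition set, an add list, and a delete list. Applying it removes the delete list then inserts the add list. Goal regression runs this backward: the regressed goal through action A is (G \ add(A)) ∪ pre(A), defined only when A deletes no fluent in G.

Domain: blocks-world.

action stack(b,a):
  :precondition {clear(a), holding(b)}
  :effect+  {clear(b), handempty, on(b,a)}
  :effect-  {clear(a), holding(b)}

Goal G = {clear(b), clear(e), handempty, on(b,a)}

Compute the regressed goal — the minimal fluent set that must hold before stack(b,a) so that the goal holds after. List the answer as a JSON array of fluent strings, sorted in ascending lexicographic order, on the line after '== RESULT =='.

Compute (G \ add) ∪ pre:
  G ∩ del = {}  (empty — regression defined)
  G \ add = {clear(b), clear(e), handempty, on(b,a)} \ {clear(b), handempty, on(b,a)} = {clear(e)}
  ∪ pre   = {clear(e)} ∪ {clear(a), holding(b)}
          = {clear(a), clear(e), holding(b)}

== RESULT ==
["clear(a)", "clear(e)", "holding(b)"]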